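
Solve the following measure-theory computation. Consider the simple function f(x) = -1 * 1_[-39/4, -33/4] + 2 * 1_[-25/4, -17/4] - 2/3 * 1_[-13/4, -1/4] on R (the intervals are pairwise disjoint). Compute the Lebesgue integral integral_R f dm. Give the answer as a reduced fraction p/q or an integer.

For a simple function f = sum_i c_i * 1_{A_i} with disjoint A_i,
  integral f dm = sum_i c_i * m(A_i).
Lengths of the A_i:
  m(A_1) = -33/4 - (-39/4) = 3/2.
  m(A_2) = -17/4 - (-25/4) = 2.
  m(A_3) = -1/4 - (-13/4) = 3.
Contributions c_i * m(A_i):
  (-1) * (3/2) = -3/2.
  (2) * (2) = 4.
  (-2/3) * (3) = -2.
Total: -3/2 + 4 - 2 = 1/2.

1/2


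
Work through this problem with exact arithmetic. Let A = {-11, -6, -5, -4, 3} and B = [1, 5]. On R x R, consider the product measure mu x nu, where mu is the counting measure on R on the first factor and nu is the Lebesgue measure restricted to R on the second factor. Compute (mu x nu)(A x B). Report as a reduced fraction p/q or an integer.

For a measurable rectangle A x B, the product measure satisfies
  (mu x nu)(A x B) = mu(A) * nu(B).
  mu(A) = 5.
  nu(B) = 4.
  (mu x nu)(A x B) = 5 * 4 = 20.

20


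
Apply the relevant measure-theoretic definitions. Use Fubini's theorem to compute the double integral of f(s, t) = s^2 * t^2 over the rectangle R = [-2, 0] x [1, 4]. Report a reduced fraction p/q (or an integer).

f(s, t) is a tensor product of a function of s and a function of t, and both factors are bounded continuous (hence Lebesgue integrable) on the rectangle, so Fubini's theorem applies:
  integral_R f d(m x m) = (integral_a1^b1 s^2 ds) * (integral_a2^b2 t^2 dt).
Inner integral in s: integral_{-2}^{0} s^2 ds = (0^3 - (-2)^3)/3
  = 8/3.
Inner integral in t: integral_{1}^{4} t^2 dt = (4^3 - 1^3)/3
  = 21.
Product: (8/3) * (21) = 56.

56


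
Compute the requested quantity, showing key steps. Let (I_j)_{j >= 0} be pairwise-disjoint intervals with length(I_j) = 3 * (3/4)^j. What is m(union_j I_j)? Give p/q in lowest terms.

By countable additivity of the Lebesgue measure on pairwise disjoint measurable sets,
  m(union_{j >= 0} I_j) = sum_{j >= 0} m(I_j) = sum_{j >= 0} a * r^j,
  with a = 3 and r = 3/4.
Since 0 < r = 3/4 < 1, the geometric series converges:
  sum_{j >= 0} a * r^j = a / (1 - r).
  = 3 / (1 - 3/4)
  = 3 / (1/4)
  = 12.

12


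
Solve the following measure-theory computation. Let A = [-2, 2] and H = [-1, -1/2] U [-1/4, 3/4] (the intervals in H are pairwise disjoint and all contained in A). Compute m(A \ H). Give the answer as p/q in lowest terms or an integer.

The ambient interval has length m(A) = 2 - (-2) = 4.
Since the holes are disjoint and sit inside A, by finite additivity
  m(H) = sum_i (b_i - a_i), and m(A \ H) = m(A) - m(H).
Computing the hole measures:
  m(H_1) = -1/2 - (-1) = 1/2.
  m(H_2) = 3/4 - (-1/4) = 1.
Summed: m(H) = 1/2 + 1 = 3/2.
So m(A \ H) = 4 - 3/2 = 5/2.

5/2


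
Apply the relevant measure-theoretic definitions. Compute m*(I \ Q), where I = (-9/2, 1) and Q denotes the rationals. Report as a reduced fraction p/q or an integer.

The interval I = (-9/2, 1) has m(I) = 1 - (-9/2) = 11/2 (endpoints are measure-zero, so open/closed/half-open agree). Write I = (I cap Q) u (I \ Q). The rationals in I are countable, so m*(I cap Q) = 0 (cover each rational by intervals whose total length is arbitrarily small). By countable subadditivity m*(I) <= m*(I cap Q) + m*(I \ Q), hence m*(I \ Q) >= m(I) = 11/2. The reverse inequality m*(I \ Q) <= m*(I) = 11/2 is trivial since (I \ Q) is a subset of I. Therefore m*(I \ Q) = 11/2.

11/2


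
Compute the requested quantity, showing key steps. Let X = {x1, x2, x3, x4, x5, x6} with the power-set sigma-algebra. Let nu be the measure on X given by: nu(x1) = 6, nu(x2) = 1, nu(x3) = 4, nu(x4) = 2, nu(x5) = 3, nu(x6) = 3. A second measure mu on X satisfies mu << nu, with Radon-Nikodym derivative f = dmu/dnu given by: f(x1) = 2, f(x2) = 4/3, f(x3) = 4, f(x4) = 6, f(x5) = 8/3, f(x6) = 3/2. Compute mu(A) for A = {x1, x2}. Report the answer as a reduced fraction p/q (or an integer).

By the defining property of the Radon-Nikodym derivative, for every measurable set A,
  mu(A) = integral_A f dnu.
Since nu is a discrete measure concentrated on the atoms of X, the integral over A reduces to the sum
  mu(A) = sum_{x in A} f(x) * nu({x}).
Computing each term:
  x1: f(x1) * nu(x1) = 2 * 6 = 12.
  x2: f(x2) * nu(x2) = 4/3 * 1 = 4/3.
Summing: mu(A) = 12 + 4/3 = 40/3.

40/3


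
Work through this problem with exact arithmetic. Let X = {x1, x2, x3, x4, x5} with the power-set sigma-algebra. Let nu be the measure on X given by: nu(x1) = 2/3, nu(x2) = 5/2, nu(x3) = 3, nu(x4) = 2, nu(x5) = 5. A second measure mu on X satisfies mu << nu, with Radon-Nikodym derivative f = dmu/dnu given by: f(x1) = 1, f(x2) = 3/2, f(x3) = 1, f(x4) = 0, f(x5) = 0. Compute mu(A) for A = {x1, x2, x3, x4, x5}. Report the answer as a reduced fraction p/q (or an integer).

By the defining property of the Radon-Nikodym derivative, for every measurable set A,
  mu(A) = integral_A f dnu.
Since nu is a discrete measure concentrated on the atoms of X, the integral over A reduces to the sum
  mu(A) = sum_{x in A} f(x) * nu({x}).
Computing each term:
  x1: f(x1) * nu(x1) = 1 * 2/3 = 2/3.
  x2: f(x2) * nu(x2) = 3/2 * 5/2 = 15/4.
  x3: f(x3) * nu(x3) = 1 * 3 = 3.
  x4: f(x4) * nu(x4) = 0 * 2 = 0.
  x5: f(x5) * nu(x5) = 0 * 5 = 0.
Summing: mu(A) = 2/3 + 15/4 + 3 + 0 + 0 = 89/12.

89/12


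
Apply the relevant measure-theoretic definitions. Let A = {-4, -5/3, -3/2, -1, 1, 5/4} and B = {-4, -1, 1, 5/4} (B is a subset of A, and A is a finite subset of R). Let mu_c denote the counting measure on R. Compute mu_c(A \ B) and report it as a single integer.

Counting measure assigns mu_c(E) = |E| (number of elements) when E is finite. For B subset A, A \ B is the set of elements of A not in B, so |A \ B| = |A| - |B|.
|A| = 6, |B| = 4, so mu_c(A \ B) = 6 - 4 = 2.

2


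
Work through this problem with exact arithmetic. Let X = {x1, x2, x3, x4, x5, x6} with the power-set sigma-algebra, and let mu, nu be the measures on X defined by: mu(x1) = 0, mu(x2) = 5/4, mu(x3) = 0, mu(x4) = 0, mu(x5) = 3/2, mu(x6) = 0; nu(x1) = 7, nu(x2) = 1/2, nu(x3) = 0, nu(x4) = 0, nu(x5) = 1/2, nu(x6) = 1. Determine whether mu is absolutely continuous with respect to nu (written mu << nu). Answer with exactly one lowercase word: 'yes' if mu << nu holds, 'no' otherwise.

mu << nu means: every nu-null measurable set is also mu-null; equivalently, for every atom x, if nu({x}) = 0 then mu({x}) = 0.
Checking each atom:
  x1: nu = 7 > 0 -> no constraint.
  x2: nu = 1/2 > 0 -> no constraint.
  x3: nu = 0, mu = 0 -> consistent with mu << nu.
  x4: nu = 0, mu = 0 -> consistent with mu << nu.
  x5: nu = 1/2 > 0 -> no constraint.
  x6: nu = 1 > 0 -> no constraint.
No atom violates the condition. Therefore mu << nu.

yes


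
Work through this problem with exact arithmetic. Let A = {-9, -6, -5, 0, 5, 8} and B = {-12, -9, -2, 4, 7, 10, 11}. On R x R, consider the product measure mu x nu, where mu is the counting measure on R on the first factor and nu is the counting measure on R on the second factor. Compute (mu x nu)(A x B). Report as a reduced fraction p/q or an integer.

For a measurable rectangle A x B, the product measure satisfies
  (mu x nu)(A x B) = mu(A) * nu(B).
  mu(A) = 6.
  nu(B) = 7.
  (mu x nu)(A x B) = 6 * 7 = 42.

42


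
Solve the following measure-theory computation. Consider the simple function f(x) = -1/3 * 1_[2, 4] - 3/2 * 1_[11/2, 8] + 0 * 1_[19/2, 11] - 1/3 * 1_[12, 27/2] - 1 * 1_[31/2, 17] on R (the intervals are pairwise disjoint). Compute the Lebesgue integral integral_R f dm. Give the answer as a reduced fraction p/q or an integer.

For a simple function f = sum_i c_i * 1_{A_i} with disjoint A_i,
  integral f dm = sum_i c_i * m(A_i).
Lengths of the A_i:
  m(A_1) = 4 - 2 = 2.
  m(A_2) = 8 - 11/2 = 5/2.
  m(A_3) = 11 - 19/2 = 3/2.
  m(A_4) = 27/2 - 12 = 3/2.
  m(A_5) = 17 - 31/2 = 3/2.
Contributions c_i * m(A_i):
  (-1/3) * (2) = -2/3.
  (-3/2) * (5/2) = -15/4.
  (0) * (3/2) = 0.
  (-1/3) * (3/2) = -1/2.
  (-1) * (3/2) = -3/2.
Total: -2/3 - 15/4 + 0 - 1/2 - 3/2 = -77/12.

-77/12


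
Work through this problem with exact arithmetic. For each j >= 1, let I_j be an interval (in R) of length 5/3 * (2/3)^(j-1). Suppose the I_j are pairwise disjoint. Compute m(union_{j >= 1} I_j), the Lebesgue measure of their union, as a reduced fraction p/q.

By countable additivity of the Lebesgue measure on pairwise disjoint measurable sets,
  m(union_{j >= 1} I_j) = sum_{j >= 1} m(I_j) = sum_{j >= 1} a * r^(j-1),
  with a = 5/3 and r = 2/3.
Since 0 < r = 2/3 < 1, the geometric series converges:
  sum_{j >= 1} a * r^(j-1) = a / (1 - r).
  = 5/3 / (1 - 2/3)
  = 5/3 / (1/3)
  = 5.

5


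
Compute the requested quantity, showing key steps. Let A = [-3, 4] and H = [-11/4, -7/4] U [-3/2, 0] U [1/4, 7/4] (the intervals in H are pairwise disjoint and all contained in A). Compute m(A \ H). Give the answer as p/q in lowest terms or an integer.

The ambient interval has length m(A) = 4 - (-3) = 7.
Since the holes are disjoint and sit inside A, by finite additivity
  m(H) = sum_i (b_i - a_i), and m(A \ H) = m(A) - m(H).
Computing the hole measures:
  m(H_1) = -7/4 - (-11/4) = 1.
  m(H_2) = 0 - (-3/2) = 3/2.
  m(H_3) = 7/4 - 1/4 = 3/2.
Summed: m(H) = 1 + 3/2 + 3/2 = 4.
So m(A \ H) = 7 - 4 = 3.

3


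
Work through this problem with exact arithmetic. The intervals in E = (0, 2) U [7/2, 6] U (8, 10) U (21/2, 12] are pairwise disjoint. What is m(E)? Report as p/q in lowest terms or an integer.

For pairwise disjoint intervals, m(union_i I_i) = sum_i m(I_i),
and m is invariant under swapping open/closed endpoints (single points have measure 0).
So m(E) = sum_i (b_i - a_i).
  I_1 has length 2 - 0 = 2.
  I_2 has length 6 - 7/2 = 5/2.
  I_3 has length 10 - 8 = 2.
  I_4 has length 12 - 21/2 = 3/2.
Summing:
  m(E) = 2 + 5/2 + 2 + 3/2 = 8.

8


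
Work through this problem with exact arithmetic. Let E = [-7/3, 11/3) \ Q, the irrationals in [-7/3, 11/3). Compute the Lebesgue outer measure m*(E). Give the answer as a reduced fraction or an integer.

The interval I = [-7/3, 11/3) has m(I) = 11/3 - (-7/3) = 6 (endpoints are measure-zero, so open/closed/half-open agree). Write I = (I cap Q) u (I \ Q). The rationals in I are countable, so m*(I cap Q) = 0 (cover each rational by intervals whose total length is arbitrarily small). By countable subadditivity m*(I) <= m*(I cap Q) + m*(I \ Q), hence m*(I \ Q) >= m(I) = 6. The reverse inequality m*(I \ Q) <= m*(I) = 6 is trivial since (I \ Q) is a subset of I. Therefore m*(I \ Q) = 6.

6


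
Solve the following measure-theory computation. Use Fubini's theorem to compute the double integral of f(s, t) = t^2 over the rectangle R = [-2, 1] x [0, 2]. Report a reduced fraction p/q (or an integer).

f(s, t) is a tensor product of a function of s and a function of t, and both factors are bounded continuous (hence Lebesgue integrable) on the rectangle, so Fubini's theorem applies:
  integral_R f d(m x m) = (integral_a1^b1 1 ds) * (integral_a2^b2 t^2 dt).
Inner integral in s: integral_{-2}^{1} 1 ds = (1^1 - (-2)^1)/1
  = 3.
Inner integral in t: integral_{0}^{2} t^2 dt = (2^3 - 0^3)/3
  = 8/3.
Product: (3) * (8/3) = 8.

8


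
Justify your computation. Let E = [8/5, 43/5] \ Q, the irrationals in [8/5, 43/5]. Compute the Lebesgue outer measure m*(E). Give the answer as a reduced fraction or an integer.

The interval I = [8/5, 43/5] has m(I) = 43/5 - 8/5 = 7 (endpoints are measure-zero, so open/closed/half-open agree). Write I = (I cap Q) u (I \ Q). The rationals in I are countable, so m*(I cap Q) = 0 (cover each rational by intervals whose total length is arbitrarily small). By countable subadditivity m*(I) <= m*(I cap Q) + m*(I \ Q), hence m*(I \ Q) >= m(I) = 7. The reverse inequality m*(I \ Q) <= m*(I) = 7 is trivial since (I \ Q) is a subset of I. Therefore m*(I \ Q) = 7.

7


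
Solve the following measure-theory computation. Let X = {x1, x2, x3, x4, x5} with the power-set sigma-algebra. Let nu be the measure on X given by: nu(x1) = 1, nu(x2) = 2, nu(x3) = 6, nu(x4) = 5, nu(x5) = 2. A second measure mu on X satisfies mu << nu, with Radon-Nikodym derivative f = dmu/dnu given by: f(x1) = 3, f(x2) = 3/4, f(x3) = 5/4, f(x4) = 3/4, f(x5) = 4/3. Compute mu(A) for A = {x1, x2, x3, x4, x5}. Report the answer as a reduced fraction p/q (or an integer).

By the defining property of the Radon-Nikodym derivative, for every measurable set A,
  mu(A) = integral_A f dnu.
Since nu is a discrete measure concentrated on the atoms of X, the integral over A reduces to the sum
  mu(A) = sum_{x in A} f(x) * nu({x}).
Computing each term:
  x1: f(x1) * nu(x1) = 3 * 1 = 3.
  x2: f(x2) * nu(x2) = 3/4 * 2 = 3/2.
  x3: f(x3) * nu(x3) = 5/4 * 6 = 15/2.
  x4: f(x4) * nu(x4) = 3/4 * 5 = 15/4.
  x5: f(x5) * nu(x5) = 4/3 * 2 = 8/3.
Summing: mu(A) = 3 + 3/2 + 15/2 + 15/4 + 8/3 = 221/12.

221/12


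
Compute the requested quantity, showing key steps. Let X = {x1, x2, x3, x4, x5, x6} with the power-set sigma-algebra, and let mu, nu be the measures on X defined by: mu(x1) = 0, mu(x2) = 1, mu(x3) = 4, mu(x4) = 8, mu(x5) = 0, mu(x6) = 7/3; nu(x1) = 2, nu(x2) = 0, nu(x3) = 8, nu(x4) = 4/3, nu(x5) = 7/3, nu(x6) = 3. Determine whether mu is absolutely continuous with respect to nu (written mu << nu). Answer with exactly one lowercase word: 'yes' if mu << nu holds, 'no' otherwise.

mu << nu means: every nu-null measurable set is also mu-null; equivalently, for every atom x, if nu({x}) = 0 then mu({x}) = 0.
Checking each atom:
  x1: nu = 2 > 0 -> no constraint.
  x2: nu = 0, mu = 1 > 0 -> violates mu << nu.
  x3: nu = 8 > 0 -> no constraint.
  x4: nu = 4/3 > 0 -> no constraint.
  x5: nu = 7/3 > 0 -> no constraint.
  x6: nu = 3 > 0 -> no constraint.
The atom(s) x2 violate the condition (nu = 0 but mu > 0). Therefore mu is NOT absolutely continuous w.r.t. nu.

no


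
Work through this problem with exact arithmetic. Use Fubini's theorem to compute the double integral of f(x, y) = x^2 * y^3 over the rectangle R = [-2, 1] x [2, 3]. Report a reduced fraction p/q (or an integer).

f(x, y) is a tensor product of a function of x and a function of y, and both factors are bounded continuous (hence Lebesgue integrable) on the rectangle, so Fubini's theorem applies:
  integral_R f d(m x m) = (integral_a1^b1 x^2 dx) * (integral_a2^b2 y^3 dy).
Inner integral in x: integral_{-2}^{1} x^2 dx = (1^3 - (-2)^3)/3
  = 3.
Inner integral in y: integral_{2}^{3} y^3 dy = (3^4 - 2^4)/4
  = 65/4.
Product: (3) * (65/4) = 195/4.

195/4


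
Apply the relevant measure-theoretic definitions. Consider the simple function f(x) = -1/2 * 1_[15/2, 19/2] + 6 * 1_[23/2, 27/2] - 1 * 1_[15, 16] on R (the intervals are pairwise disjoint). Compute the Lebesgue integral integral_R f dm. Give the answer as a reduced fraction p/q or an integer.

For a simple function f = sum_i c_i * 1_{A_i} with disjoint A_i,
  integral f dm = sum_i c_i * m(A_i).
Lengths of the A_i:
  m(A_1) = 19/2 - 15/2 = 2.
  m(A_2) = 27/2 - 23/2 = 2.
  m(A_3) = 16 - 15 = 1.
Contributions c_i * m(A_i):
  (-1/2) * (2) = -1.
  (6) * (2) = 12.
  (-1) * (1) = -1.
Total: -1 + 12 - 1 = 10.

10


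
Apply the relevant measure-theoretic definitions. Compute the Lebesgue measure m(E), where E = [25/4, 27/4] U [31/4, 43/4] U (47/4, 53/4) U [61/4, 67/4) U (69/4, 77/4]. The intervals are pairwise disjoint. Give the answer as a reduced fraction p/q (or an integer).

For pairwise disjoint intervals, m(union_i I_i) = sum_i m(I_i),
and m is invariant under swapping open/closed endpoints (single points have measure 0).
So m(E) = sum_i (b_i - a_i).
  I_1 has length 27/4 - 25/4 = 1/2.
  I_2 has length 43/4 - 31/4 = 3.
  I_3 has length 53/4 - 47/4 = 3/2.
  I_4 has length 67/4 - 61/4 = 3/2.
  I_5 has length 77/4 - 69/4 = 2.
Summing:
  m(E) = 1/2 + 3 + 3/2 + 3/2 + 2 = 17/2.

17/2


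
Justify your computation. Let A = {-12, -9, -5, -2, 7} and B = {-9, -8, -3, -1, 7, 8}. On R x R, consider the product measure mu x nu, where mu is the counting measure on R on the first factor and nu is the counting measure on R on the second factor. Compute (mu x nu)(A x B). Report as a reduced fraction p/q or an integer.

For a measurable rectangle A x B, the product measure satisfies
  (mu x nu)(A x B) = mu(A) * nu(B).
  mu(A) = 5.
  nu(B) = 6.
  (mu x nu)(A x B) = 5 * 6 = 30.

30


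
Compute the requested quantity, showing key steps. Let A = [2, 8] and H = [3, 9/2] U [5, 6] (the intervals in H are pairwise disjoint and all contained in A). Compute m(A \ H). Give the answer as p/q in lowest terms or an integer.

The ambient interval has length m(A) = 8 - 2 = 6.
Since the holes are disjoint and sit inside A, by finite additivity
  m(H) = sum_i (b_i - a_i), and m(A \ H) = m(A) - m(H).
Computing the hole measures:
  m(H_1) = 9/2 - 3 = 3/2.
  m(H_2) = 6 - 5 = 1.
Summed: m(H) = 3/2 + 1 = 5/2.
So m(A \ H) = 6 - 5/2 = 7/2.

7/2


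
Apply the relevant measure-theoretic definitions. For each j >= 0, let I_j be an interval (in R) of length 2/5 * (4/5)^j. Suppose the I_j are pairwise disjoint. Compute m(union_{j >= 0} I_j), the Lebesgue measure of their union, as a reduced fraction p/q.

By countable additivity of the Lebesgue measure on pairwise disjoint measurable sets,
  m(union_{j >= 0} I_j) = sum_{j >= 0} m(I_j) = sum_{j >= 0} a * r^j,
  with a = 2/5 and r = 4/5.
Since 0 < r = 4/5 < 1, the geometric series converges:
  sum_{j >= 0} a * r^j = a / (1 - r).
  = 2/5 / (1 - 4/5)
  = 2/5 / (1/5)
  = 2.

2


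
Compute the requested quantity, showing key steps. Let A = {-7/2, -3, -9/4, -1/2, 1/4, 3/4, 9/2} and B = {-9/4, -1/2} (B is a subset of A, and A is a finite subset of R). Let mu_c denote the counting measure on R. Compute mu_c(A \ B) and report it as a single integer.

Counting measure assigns mu_c(E) = |E| (number of elements) when E is finite. For B subset A, A \ B is the set of elements of A not in B, so |A \ B| = |A| - |B|.
|A| = 7, |B| = 2, so mu_c(A \ B) = 7 - 2 = 5.

5


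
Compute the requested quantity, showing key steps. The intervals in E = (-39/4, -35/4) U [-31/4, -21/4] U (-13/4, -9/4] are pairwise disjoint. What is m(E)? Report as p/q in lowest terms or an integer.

For pairwise disjoint intervals, m(union_i I_i) = sum_i m(I_i),
and m is invariant under swapping open/closed endpoints (single points have measure 0).
So m(E) = sum_i (b_i - a_i).
  I_1 has length -35/4 - (-39/4) = 1.
  I_2 has length -21/4 - (-31/4) = 5/2.
  I_3 has length -9/4 - (-13/4) = 1.
Summing:
  m(E) = 1 + 5/2 + 1 = 9/2.

9/2


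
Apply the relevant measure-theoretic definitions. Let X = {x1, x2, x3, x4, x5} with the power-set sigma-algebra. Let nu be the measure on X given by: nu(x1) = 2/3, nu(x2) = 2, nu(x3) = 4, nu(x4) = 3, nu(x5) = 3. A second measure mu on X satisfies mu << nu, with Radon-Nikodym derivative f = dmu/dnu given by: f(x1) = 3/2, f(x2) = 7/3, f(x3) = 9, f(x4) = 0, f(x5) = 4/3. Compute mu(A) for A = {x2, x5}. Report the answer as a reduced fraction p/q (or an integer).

By the defining property of the Radon-Nikodym derivative, for every measurable set A,
  mu(A) = integral_A f dnu.
Since nu is a discrete measure concentrated on the atoms of X, the integral over A reduces to the sum
  mu(A) = sum_{x in A} f(x) * nu({x}).
Computing each term:
  x2: f(x2) * nu(x2) = 7/3 * 2 = 14/3.
  x5: f(x5) * nu(x5) = 4/3 * 3 = 4.
Summing: mu(A) = 14/3 + 4 = 26/3.

26/3


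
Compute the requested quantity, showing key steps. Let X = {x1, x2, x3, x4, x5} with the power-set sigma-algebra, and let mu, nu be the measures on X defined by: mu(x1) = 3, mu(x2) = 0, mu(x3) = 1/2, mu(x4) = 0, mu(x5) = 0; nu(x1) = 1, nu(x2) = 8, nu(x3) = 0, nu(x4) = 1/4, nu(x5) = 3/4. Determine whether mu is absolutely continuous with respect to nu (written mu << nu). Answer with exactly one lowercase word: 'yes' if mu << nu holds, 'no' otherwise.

mu << nu means: every nu-null measurable set is also mu-null; equivalently, for every atom x, if nu({x}) = 0 then mu({x}) = 0.
Checking each atom:
  x1: nu = 1 > 0 -> no constraint.
  x2: nu = 8 > 0 -> no constraint.
  x3: nu = 0, mu = 1/2 > 0 -> violates mu << nu.
  x4: nu = 1/4 > 0 -> no constraint.
  x5: nu = 3/4 > 0 -> no constraint.
The atom(s) x3 violate the condition (nu = 0 but mu > 0). Therefore mu is NOT absolutely continuous w.r.t. nu.

no


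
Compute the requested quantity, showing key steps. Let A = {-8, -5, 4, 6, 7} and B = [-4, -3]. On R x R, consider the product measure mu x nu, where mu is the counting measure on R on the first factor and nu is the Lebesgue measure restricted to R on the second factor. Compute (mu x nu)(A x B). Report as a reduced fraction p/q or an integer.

For a measurable rectangle A x B, the product measure satisfies
  (mu x nu)(A x B) = mu(A) * nu(B).
  mu(A) = 5.
  nu(B) = 1.
  (mu x nu)(A x B) = 5 * 1 = 5.

5


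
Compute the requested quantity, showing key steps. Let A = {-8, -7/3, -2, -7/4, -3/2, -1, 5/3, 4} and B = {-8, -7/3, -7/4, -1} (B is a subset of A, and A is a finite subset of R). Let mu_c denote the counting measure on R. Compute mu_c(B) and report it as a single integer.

Counting measure assigns mu_c(E) = |E| (number of elements) when E is finite.
B has 4 element(s), so mu_c(B) = 4.

4


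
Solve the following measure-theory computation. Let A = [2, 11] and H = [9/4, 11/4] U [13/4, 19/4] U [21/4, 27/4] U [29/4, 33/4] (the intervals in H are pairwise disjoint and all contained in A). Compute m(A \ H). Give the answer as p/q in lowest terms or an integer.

The ambient interval has length m(A) = 11 - 2 = 9.
Since the holes are disjoint and sit inside A, by finite additivity
  m(H) = sum_i (b_i - a_i), and m(A \ H) = m(A) - m(H).
Computing the hole measures:
  m(H_1) = 11/4 - 9/4 = 1/2.
  m(H_2) = 19/4 - 13/4 = 3/2.
  m(H_3) = 27/4 - 21/4 = 3/2.
  m(H_4) = 33/4 - 29/4 = 1.
Summed: m(H) = 1/2 + 3/2 + 3/2 + 1 = 9/2.
So m(A \ H) = 9 - 9/2 = 9/2.

9/2


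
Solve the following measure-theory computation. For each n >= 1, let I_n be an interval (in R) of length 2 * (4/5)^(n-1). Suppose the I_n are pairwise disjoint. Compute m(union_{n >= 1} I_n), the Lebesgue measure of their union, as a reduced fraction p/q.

By countable additivity of the Lebesgue measure on pairwise disjoint measurable sets,
  m(union_{n >= 1} I_n) = sum_{n >= 1} m(I_n) = sum_{n >= 1} a * r^(n-1),
  with a = 2 and r = 4/5.
Since 0 < r = 4/5 < 1, the geometric series converges:
  sum_{n >= 1} a * r^(n-1) = a / (1 - r).
  = 2 / (1 - 4/5)
  = 2 / (1/5)
  = 10.

10


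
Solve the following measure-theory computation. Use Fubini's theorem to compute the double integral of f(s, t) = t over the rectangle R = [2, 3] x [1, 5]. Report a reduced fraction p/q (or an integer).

f(s, t) is a tensor product of a function of s and a function of t, and both factors are bounded continuous (hence Lebesgue integrable) on the rectangle, so Fubini's theorem applies:
  integral_R f d(m x m) = (integral_a1^b1 1 ds) * (integral_a2^b2 t dt).
Inner integral in s: integral_{2}^{3} 1 ds = (3^1 - 2^1)/1
  = 1.
Inner integral in t: integral_{1}^{5} t dt = (5^2 - 1^2)/2
  = 12.
Product: (1) * (12) = 12.

12


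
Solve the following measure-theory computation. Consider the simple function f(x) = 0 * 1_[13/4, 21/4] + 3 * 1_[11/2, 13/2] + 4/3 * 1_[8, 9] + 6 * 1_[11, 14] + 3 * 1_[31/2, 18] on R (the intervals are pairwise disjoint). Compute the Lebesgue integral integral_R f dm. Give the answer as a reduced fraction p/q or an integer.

For a simple function f = sum_i c_i * 1_{A_i} with disjoint A_i,
  integral f dm = sum_i c_i * m(A_i).
Lengths of the A_i:
  m(A_1) = 21/4 - 13/4 = 2.
  m(A_2) = 13/2 - 11/2 = 1.
  m(A_3) = 9 - 8 = 1.
  m(A_4) = 14 - 11 = 3.
  m(A_5) = 18 - 31/2 = 5/2.
Contributions c_i * m(A_i):
  (0) * (2) = 0.
  (3) * (1) = 3.
  (4/3) * (1) = 4/3.
  (6) * (3) = 18.
  (3) * (5/2) = 15/2.
Total: 0 + 3 + 4/3 + 18 + 15/2 = 179/6.

179/6


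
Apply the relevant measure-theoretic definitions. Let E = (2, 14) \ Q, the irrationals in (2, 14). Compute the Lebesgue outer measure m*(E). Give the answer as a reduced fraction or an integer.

The interval I = (2, 14) has m(I) = 14 - 2 = 12 (endpoints are measure-zero, so open/closed/half-open agree). Write I = (I cap Q) u (I \ Q). The rationals in I are countable, so m*(I cap Q) = 0 (cover each rational by intervals whose total length is arbitrarily small). By countable subadditivity m*(I) <= m*(I cap Q) + m*(I \ Q), hence m*(I \ Q) >= m(I) = 12. The reverse inequality m*(I \ Q) <= m*(I) = 12 is trivial since (I \ Q) is a subset of I. Therefore m*(I \ Q) = 12.

12


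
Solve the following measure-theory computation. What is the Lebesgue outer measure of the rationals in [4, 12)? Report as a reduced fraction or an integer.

E = Q cap [4, 12) is a subset of Q, which is countable. Enumerate Q = {q_1, q_2, ...}; for any eps > 0, cover q_k by the open interval (q_k - eps/2^(k+1), q_k + eps/2^(k+1)), of length eps/2^k. The total cover length is sum_{k>=1} eps/2^k = eps. Hence m*(E) <= m*(Q) <= eps for every eps > 0, and since outer measure is non-negative, m*(E) = 0.

0


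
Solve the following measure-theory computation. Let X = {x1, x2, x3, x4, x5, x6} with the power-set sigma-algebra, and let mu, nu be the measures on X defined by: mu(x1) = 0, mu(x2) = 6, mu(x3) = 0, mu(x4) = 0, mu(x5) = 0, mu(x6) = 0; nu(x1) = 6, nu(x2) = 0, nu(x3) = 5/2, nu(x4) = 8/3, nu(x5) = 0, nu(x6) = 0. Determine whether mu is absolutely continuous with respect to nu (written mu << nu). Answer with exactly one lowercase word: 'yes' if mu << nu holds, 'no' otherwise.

mu << nu means: every nu-null measurable set is also mu-null; equivalently, for every atom x, if nu({x}) = 0 then mu({x}) = 0.
Checking each atom:
  x1: nu = 6 > 0 -> no constraint.
  x2: nu = 0, mu = 6 > 0 -> violates mu << nu.
  x3: nu = 5/2 > 0 -> no constraint.
  x4: nu = 8/3 > 0 -> no constraint.
  x5: nu = 0, mu = 0 -> consistent with mu << nu.
  x6: nu = 0, mu = 0 -> consistent with mu << nu.
The atom(s) x2 violate the condition (nu = 0 but mu > 0). Therefore mu is NOT absolutely continuous w.r.t. nu.

no


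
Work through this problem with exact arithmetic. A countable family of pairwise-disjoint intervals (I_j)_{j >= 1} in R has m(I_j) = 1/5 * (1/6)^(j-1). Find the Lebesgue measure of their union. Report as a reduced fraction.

By countable additivity of the Lebesgue measure on pairwise disjoint measurable sets,
  m(union_{j >= 1} I_j) = sum_{j >= 1} m(I_j) = sum_{j >= 1} a * r^(j-1),
  with a = 1/5 and r = 1/6.
Since 0 < r = 1/6 < 1, the geometric series converges:
  sum_{j >= 1} a * r^(j-1) = a / (1 - r).
  = 1/5 / (1 - 1/6)
  = 1/5 / (5/6)
  = 6/25.

6/25


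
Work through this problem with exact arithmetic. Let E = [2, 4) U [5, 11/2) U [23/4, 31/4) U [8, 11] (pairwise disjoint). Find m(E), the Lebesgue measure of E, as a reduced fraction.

For pairwise disjoint intervals, m(union_i I_i) = sum_i m(I_i),
and m is invariant under swapping open/closed endpoints (single points have measure 0).
So m(E) = sum_i (b_i - a_i).
  I_1 has length 4 - 2 = 2.
  I_2 has length 11/2 - 5 = 1/2.
  I_3 has length 31/4 - 23/4 = 2.
  I_4 has length 11 - 8 = 3.
Summing:
  m(E) = 2 + 1/2 + 2 + 3 = 15/2.

15/2


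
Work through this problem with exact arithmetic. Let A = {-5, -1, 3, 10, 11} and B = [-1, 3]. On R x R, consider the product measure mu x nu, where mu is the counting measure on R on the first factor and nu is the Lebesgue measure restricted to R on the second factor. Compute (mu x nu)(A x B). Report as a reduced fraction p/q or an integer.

For a measurable rectangle A x B, the product measure satisfies
  (mu x nu)(A x B) = mu(A) * nu(B).
  mu(A) = 5.
  nu(B) = 4.
  (mu x nu)(A x B) = 5 * 4 = 20.

20


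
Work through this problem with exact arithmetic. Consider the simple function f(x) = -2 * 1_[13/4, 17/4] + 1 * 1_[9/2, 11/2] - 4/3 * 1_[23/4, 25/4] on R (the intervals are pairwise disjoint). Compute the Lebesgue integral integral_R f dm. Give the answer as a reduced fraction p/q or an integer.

For a simple function f = sum_i c_i * 1_{A_i} with disjoint A_i,
  integral f dm = sum_i c_i * m(A_i).
Lengths of the A_i:
  m(A_1) = 17/4 - 13/4 = 1.
  m(A_2) = 11/2 - 9/2 = 1.
  m(A_3) = 25/4 - 23/4 = 1/2.
Contributions c_i * m(A_i):
  (-2) * (1) = -2.
  (1) * (1) = 1.
  (-4/3) * (1/2) = -2/3.
Total: -2 + 1 - 2/3 = -5/3.

-5/3


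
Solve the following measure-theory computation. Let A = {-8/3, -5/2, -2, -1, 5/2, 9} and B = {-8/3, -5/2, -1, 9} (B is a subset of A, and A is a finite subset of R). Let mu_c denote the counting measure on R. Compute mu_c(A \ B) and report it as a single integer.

Counting measure assigns mu_c(E) = |E| (number of elements) when E is finite. For B subset A, A \ B is the set of elements of A not in B, so |A \ B| = |A| - |B|.
|A| = 6, |B| = 4, so mu_c(A \ B) = 6 - 4 = 2.

2


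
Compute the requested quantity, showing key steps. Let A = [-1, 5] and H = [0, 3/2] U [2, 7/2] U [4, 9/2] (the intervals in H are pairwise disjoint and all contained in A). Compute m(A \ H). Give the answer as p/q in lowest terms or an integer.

The ambient interval has length m(A) = 5 - (-1) = 6.
Since the holes are disjoint and sit inside A, by finite additivity
  m(H) = sum_i (b_i - a_i), and m(A \ H) = m(A) - m(H).
Computing the hole measures:
  m(H_1) = 3/2 - 0 = 3/2.
  m(H_2) = 7/2 - 2 = 3/2.
  m(H_3) = 9/2 - 4 = 1/2.
Summed: m(H) = 3/2 + 3/2 + 1/2 = 7/2.
So m(A \ H) = 6 - 7/2 = 5/2.

5/2


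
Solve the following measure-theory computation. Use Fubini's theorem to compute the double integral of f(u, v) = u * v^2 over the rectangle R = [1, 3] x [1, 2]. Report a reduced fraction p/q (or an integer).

f(u, v) is a tensor product of a function of u and a function of v, and both factors are bounded continuous (hence Lebesgue integrable) on the rectangle, so Fubini's theorem applies:
  integral_R f d(m x m) = (integral_a1^b1 u du) * (integral_a2^b2 v^2 dv).
Inner integral in u: integral_{1}^{3} u du = (3^2 - 1^2)/2
  = 4.
Inner integral in v: integral_{1}^{2} v^2 dv = (2^3 - 1^3)/3
  = 7/3.
Product: (4) * (7/3) = 28/3.

28/3


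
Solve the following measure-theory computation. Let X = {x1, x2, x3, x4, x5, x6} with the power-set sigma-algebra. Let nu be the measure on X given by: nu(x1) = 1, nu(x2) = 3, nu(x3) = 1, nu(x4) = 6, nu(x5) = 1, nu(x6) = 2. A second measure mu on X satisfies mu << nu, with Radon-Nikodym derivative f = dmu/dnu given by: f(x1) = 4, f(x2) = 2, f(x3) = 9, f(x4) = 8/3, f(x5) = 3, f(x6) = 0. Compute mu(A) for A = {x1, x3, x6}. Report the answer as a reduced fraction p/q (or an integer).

By the defining property of the Radon-Nikodym derivative, for every measurable set A,
  mu(A) = integral_A f dnu.
Since nu is a discrete measure concentrated on the atoms of X, the integral over A reduces to the sum
  mu(A) = sum_{x in A} f(x) * nu({x}).
Computing each term:
  x1: f(x1) * nu(x1) = 4 * 1 = 4.
  x3: f(x3) * nu(x3) = 9 * 1 = 9.
  x6: f(x6) * nu(x6) = 0 * 2 = 0.
Summing: mu(A) = 4 + 9 + 0 = 13.

13


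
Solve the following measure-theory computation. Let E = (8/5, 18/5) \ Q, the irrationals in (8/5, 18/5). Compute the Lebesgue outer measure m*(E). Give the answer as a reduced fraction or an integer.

The interval I = (8/5, 18/5) has m(I) = 18/5 - 8/5 = 2 (endpoints are measure-zero, so open/closed/half-open agree). Write I = (I cap Q) u (I \ Q). The rationals in I are countable, so m*(I cap Q) = 0 (cover each rational by intervals whose total length is arbitrarily small). By countable subadditivity m*(I) <= m*(I cap Q) + m*(I \ Q), hence m*(I \ Q) >= m(I) = 2. The reverse inequality m*(I \ Q) <= m*(I) = 2 is trivial since (I \ Q) is a subset of I. Therefore m*(I \ Q) = 2.

2


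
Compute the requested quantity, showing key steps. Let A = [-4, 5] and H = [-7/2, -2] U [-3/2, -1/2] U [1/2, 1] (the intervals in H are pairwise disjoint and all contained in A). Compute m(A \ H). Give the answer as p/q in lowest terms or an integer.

The ambient interval has length m(A) = 5 - (-4) = 9.
Since the holes are disjoint and sit inside A, by finite additivity
  m(H) = sum_i (b_i - a_i), and m(A \ H) = m(A) - m(H).
Computing the hole measures:
  m(H_1) = -2 - (-7/2) = 3/2.
  m(H_2) = -1/2 - (-3/2) = 1.
  m(H_3) = 1 - 1/2 = 1/2.
Summed: m(H) = 3/2 + 1 + 1/2 = 3.
So m(A \ H) = 9 - 3 = 6.

6


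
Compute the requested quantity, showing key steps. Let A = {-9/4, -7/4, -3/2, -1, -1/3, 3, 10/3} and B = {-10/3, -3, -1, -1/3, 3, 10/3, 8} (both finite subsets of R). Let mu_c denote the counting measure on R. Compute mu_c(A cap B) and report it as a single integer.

Counting measure on a finite set equals cardinality. mu_c(A cap B) = |A cap B| (elements appearing in both).
Enumerating the elements of A that also lie in B gives 4 element(s).
So mu_c(A cap B) = 4.

4


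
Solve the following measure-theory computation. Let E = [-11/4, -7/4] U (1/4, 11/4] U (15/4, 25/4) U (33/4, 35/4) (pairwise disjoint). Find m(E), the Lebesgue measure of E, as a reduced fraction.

For pairwise disjoint intervals, m(union_i I_i) = sum_i m(I_i),
and m is invariant under swapping open/closed endpoints (single points have measure 0).
So m(E) = sum_i (b_i - a_i).
  I_1 has length -7/4 - (-11/4) = 1.
  I_2 has length 11/4 - 1/4 = 5/2.
  I_3 has length 25/4 - 15/4 = 5/2.
  I_4 has length 35/4 - 33/4 = 1/2.
Summing:
  m(E) = 1 + 5/2 + 5/2 + 1/2 = 13/2.

13/2


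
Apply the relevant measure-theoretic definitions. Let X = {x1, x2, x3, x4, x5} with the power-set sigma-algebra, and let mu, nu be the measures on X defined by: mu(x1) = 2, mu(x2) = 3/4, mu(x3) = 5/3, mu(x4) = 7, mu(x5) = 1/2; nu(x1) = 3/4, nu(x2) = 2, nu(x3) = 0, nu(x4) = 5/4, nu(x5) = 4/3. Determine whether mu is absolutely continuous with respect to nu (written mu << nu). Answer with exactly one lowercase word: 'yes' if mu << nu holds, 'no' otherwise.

mu << nu means: every nu-null measurable set is also mu-null; equivalently, for every atom x, if nu({x}) = 0 then mu({x}) = 0.
Checking each atom:
  x1: nu = 3/4 > 0 -> no constraint.
  x2: nu = 2 > 0 -> no constraint.
  x3: nu = 0, mu = 5/3 > 0 -> violates mu << nu.
  x4: nu = 5/4 > 0 -> no constraint.
  x5: nu = 4/3 > 0 -> no constraint.
The atom(s) x3 violate the condition (nu = 0 but mu > 0). Therefore mu is NOT absolutely continuous w.r.t. nu.

no


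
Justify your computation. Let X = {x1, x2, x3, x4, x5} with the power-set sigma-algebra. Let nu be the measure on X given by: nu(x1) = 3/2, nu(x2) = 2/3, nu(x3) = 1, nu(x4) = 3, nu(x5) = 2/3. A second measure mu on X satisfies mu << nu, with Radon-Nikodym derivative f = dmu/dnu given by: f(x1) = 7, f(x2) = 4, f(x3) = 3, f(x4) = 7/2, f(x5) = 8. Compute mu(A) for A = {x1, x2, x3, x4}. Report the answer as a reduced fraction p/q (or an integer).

By the defining property of the Radon-Nikodym derivative, for every measurable set A,
  mu(A) = integral_A f dnu.
Since nu is a discrete measure concentrated on the atoms of X, the integral over A reduces to the sum
  mu(A) = sum_{x in A} f(x) * nu({x}).
Computing each term:
  x1: f(x1) * nu(x1) = 7 * 3/2 = 21/2.
  x2: f(x2) * nu(x2) = 4 * 2/3 = 8/3.
  x3: f(x3) * nu(x3) = 3 * 1 = 3.
  x4: f(x4) * nu(x4) = 7/2 * 3 = 21/2.
Summing: mu(A) = 21/2 + 8/3 + 3 + 21/2 = 80/3.

80/3


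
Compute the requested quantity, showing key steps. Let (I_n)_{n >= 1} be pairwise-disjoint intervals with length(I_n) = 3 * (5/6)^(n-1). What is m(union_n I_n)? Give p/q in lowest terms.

By countable additivity of the Lebesgue measure on pairwise disjoint measurable sets,
  m(union_{n >= 1} I_n) = sum_{n >= 1} m(I_n) = sum_{n >= 1} a * r^(n-1),
  with a = 3 and r = 5/6.
Since 0 < r = 5/6 < 1, the geometric series converges:
  sum_{n >= 1} a * r^(n-1) = a / (1 - r).
  = 3 / (1 - 5/6)
  = 3 / (1/6)
  = 18.

18


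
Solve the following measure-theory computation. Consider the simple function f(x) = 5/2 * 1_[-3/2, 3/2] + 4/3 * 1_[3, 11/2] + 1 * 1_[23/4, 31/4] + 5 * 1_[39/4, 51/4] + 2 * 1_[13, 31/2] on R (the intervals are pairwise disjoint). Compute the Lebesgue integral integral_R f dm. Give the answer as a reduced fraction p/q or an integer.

For a simple function f = sum_i c_i * 1_{A_i} with disjoint A_i,
  integral f dm = sum_i c_i * m(A_i).
Lengths of the A_i:
  m(A_1) = 3/2 - (-3/2) = 3.
  m(A_2) = 11/2 - 3 = 5/2.
  m(A_3) = 31/4 - 23/4 = 2.
  m(A_4) = 51/4 - 39/4 = 3.
  m(A_5) = 31/2 - 13 = 5/2.
Contributions c_i * m(A_i):
  (5/2) * (3) = 15/2.
  (4/3) * (5/2) = 10/3.
  (1) * (2) = 2.
  (5) * (3) = 15.
  (2) * (5/2) = 5.
Total: 15/2 + 10/3 + 2 + 15 + 5 = 197/6.

197/6


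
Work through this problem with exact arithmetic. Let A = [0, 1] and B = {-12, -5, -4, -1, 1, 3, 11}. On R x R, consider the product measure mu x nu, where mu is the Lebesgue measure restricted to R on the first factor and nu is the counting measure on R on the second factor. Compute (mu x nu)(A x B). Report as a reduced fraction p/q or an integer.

For a measurable rectangle A x B, the product measure satisfies
  (mu x nu)(A x B) = mu(A) * nu(B).
  mu(A) = 1.
  nu(B) = 7.
  (mu x nu)(A x B) = 1 * 7 = 7.

7


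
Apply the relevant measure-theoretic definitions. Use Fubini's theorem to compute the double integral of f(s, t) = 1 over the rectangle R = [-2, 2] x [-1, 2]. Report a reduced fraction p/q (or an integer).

f(s, t) is a tensor product of a function of s and a function of t, and both factors are bounded continuous (hence Lebesgue integrable) on the rectangle, so Fubini's theorem applies:
  integral_R f d(m x m) = (integral_a1^b1 1 ds) * (integral_a2^b2 1 dt).
Inner integral in s: integral_{-2}^{2} 1 ds = (2^1 - (-2)^1)/1
  = 4.
Inner integral in t: integral_{-1}^{2} 1 dt = (2^1 - (-1)^1)/1
  = 3.
Product: (4) * (3) = 12.

12


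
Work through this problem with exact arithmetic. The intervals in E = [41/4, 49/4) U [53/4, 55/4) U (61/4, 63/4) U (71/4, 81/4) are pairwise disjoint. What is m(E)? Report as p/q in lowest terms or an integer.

For pairwise disjoint intervals, m(union_i I_i) = sum_i m(I_i),
and m is invariant under swapping open/closed endpoints (single points have measure 0).
So m(E) = sum_i (b_i - a_i).
  I_1 has length 49/4 - 41/4 = 2.
  I_2 has length 55/4 - 53/4 = 1/2.
  I_3 has length 63/4 - 61/4 = 1/2.
  I_4 has length 81/4 - 71/4 = 5/2.
Summing:
  m(E) = 2 + 1/2 + 1/2 + 5/2 = 11/2.

11/2


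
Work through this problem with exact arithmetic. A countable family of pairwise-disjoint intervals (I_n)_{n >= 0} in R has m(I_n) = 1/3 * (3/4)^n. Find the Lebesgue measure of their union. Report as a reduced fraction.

By countable additivity of the Lebesgue measure on pairwise disjoint measurable sets,
  m(union_{n >= 0} I_n) = sum_{n >= 0} m(I_n) = sum_{n >= 0} a * r^n,
  with a = 1/3 and r = 3/4.
Since 0 < r = 3/4 < 1, the geometric series converges:
  sum_{n >= 0} a * r^n = a / (1 - r).
  = 1/3 / (1 - 3/4)
  = 1/3 / (1/4)
  = 4/3.

4/3


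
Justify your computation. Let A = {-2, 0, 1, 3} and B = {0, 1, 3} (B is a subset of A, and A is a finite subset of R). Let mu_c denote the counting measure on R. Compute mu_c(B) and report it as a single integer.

Counting measure assigns mu_c(E) = |E| (number of elements) when E is finite.
B has 3 element(s), so mu_c(B) = 3.

3


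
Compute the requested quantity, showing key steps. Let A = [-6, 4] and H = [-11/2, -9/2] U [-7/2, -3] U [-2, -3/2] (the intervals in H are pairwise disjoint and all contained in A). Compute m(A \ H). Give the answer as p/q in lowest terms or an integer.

The ambient interval has length m(A) = 4 - (-6) = 10.
Since the holes are disjoint and sit inside A, by finite additivity
  m(H) = sum_i (b_i - a_i), and m(A \ H) = m(A) - m(H).
Computing the hole measures:
  m(H_1) = -9/2 - (-11/2) = 1.
  m(H_2) = -3 - (-7/2) = 1/2.
  m(H_3) = -3/2 - (-2) = 1/2.
Summed: m(H) = 1 + 1/2 + 1/2 = 2.
So m(A \ H) = 10 - 2 = 8.

8


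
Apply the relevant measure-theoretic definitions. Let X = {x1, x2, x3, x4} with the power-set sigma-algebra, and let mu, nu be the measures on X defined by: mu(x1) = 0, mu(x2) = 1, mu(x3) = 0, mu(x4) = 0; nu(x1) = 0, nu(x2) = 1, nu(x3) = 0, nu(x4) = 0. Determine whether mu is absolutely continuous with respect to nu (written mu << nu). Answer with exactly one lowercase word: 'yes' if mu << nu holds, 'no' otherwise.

mu << nu means: every nu-null measurable set is also mu-null; equivalently, for every atom x, if nu({x}) = 0 then mu({x}) = 0.
Checking each atom:
  x1: nu = 0, mu = 0 -> consistent with mu << nu.
  x2: nu = 1 > 0 -> no constraint.
  x3: nu = 0, mu = 0 -> consistent with mu << nu.
  x4: nu = 0, mu = 0 -> consistent with mu << nu.
No atom violates the condition. Therefore mu << nu.

yes
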